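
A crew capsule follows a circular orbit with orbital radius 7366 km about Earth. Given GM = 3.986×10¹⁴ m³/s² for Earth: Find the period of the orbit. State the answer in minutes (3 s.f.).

T ≈ 105 minutes

r = 7366 km = 7.366×10⁶ m.
Kepler's third law: T = 2π√(r³/μ) = 2π√((7.366×10⁶)³ / 3.986×10¹⁴).
r³/μ = 1.003×10⁶ s², so T = 2π × 1.001×10³ = 6.292×10³ s.
Converting: 6.292×10³ s ÷ 60.00 = 104.9 minutes.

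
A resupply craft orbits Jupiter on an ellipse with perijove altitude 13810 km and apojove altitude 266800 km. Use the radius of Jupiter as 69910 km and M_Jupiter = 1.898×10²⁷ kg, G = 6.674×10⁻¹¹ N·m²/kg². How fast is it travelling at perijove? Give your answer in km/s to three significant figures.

μ = GM = 6.674×10⁻¹¹ × 1.898×10²⁷ = 1.267×10¹⁷ m³/s².
r_p = 69910 + 13810 = 83720 km = 8.3720×10⁷ m.
r_a = 69910 + 266800 = 336710 km = 3.3671×10⁸ m.
Semi-major axis a = (r_p + r_a)/2 = 2.1022×10⁵ km = 2.102×10⁸ m.
Vis-viva: v² = μ(2/r − 1/a) = 1.267×10¹⁷ × (2.389×10⁻⁸ − 4.757×10⁻⁹) = 2.424×10⁹ m²/s².
v = 49230 m/s = 49.23 km/s.

v ≈ 49.2 km/s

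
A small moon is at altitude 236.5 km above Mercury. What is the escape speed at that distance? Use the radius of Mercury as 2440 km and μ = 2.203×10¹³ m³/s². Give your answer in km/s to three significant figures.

v_esc ≈ 4.06 km/s

r = 2440 + 236.5 = 2676.5 km = 2.6765×10⁶ m.
Escape speed v_esc = √(2μ/r) = √(2 × 2.203×10¹³ / 2.676×10⁶) = √(1.646×10⁷) = 4057 m/s.
= 4.057 km/s.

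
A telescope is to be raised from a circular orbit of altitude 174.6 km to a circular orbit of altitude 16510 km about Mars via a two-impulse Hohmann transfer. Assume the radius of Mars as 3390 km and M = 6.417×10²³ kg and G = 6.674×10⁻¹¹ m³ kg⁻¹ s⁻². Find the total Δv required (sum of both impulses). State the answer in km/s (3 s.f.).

μ = GM = 6.674×10⁻¹¹ × 6.417×10²³ = 4.283×10¹³ m³/s².
r₁ = 3390 + 174.6 = 3564.6 km = 3.5646×10⁶ m.
r₂ = 3390 + 16510 = 19900 km = 1.9900×10⁷ m.
Transfer ellipse a_t = (r₁ + r₂)/2 = 1.173×10⁷ m.
At r₁: circular v_c1 = √(μ/r₁) = 3466 m/s; transfer-periapsis v_p = √[μ(2/r₁ − 1/a_t)] = 4514 m/s.
Δv₁ = v_p − v_c1 = 1048 m/s.
At r₂: circular v_c2 = √(μ/r₂) = 1467 m/s; transfer-apoapsis v_a = √[μ(2/r₂ − 1/a_t)] = 808.6 m/s.
Δv₂ = v_c2 − v_a = 658.4 m/s.
Total Δv = Δv₁ + Δv₂ = 1706 m/s = 1.706 km/s.

Δv_total ≈ 1.71 km/s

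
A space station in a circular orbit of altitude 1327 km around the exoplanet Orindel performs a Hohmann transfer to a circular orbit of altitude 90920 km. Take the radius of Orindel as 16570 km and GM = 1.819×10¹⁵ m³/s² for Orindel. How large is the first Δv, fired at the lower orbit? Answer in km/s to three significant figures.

Δv ≈ 3.12 km/s

r₁ = 16570 + 1327 = 17897 km = 1.7897×10⁷ m.
r₂ = 16570 + 90920 = 107490 km = 1.0749×10⁸ m.
Transfer ellipse a_t = (r₁ + r₂)/2 = 6.269×10⁷ m.
At r₁: circular v_c1 = √(μ/r₁) = 10080 m/s; transfer-periapsis v_p = √[μ(2/r₁ − 1/a_t)] = 13200 m/s.
Δv₁ = v_p − v_c1 = 3119 m/s.
= 3.119 km/s.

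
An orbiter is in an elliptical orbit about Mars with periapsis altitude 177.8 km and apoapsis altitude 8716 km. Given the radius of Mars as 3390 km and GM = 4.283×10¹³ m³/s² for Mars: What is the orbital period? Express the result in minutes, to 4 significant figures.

r_p = 3390 + 177.8 = 3567.8 km = 3.5678×10⁶ m.
r_a = 3390 + 8716 = 12106 km = 1.2106×10⁷ m.
Semi-major axis a = (r_p + r_a)/2 = (3567.8 + 12106)/2 = 7836.9 km = 7.837×10⁶ m.
By Kepler's third law T = 2π√(a³/μ) = 2π × 3.352×10³ = 2.106×10⁴ s.
= 351.1 minutes.

T ≈ 351.1 minutes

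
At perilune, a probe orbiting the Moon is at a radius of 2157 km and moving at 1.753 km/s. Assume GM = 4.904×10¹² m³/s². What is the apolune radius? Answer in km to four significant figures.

apolune radius ≈ 4497 km

r_p = 2.157×10⁶ m.
Specific energy ε = v²/2 − μ/r = -7.370×10⁵ J/kg, so a = −μ/(2ε) = 3.327×10⁶ m.
The apsides satisfy r_p + r_a = 2a, so the apolune radius is 2a − r_p = 4.497×10⁶ m = 4496.8 km.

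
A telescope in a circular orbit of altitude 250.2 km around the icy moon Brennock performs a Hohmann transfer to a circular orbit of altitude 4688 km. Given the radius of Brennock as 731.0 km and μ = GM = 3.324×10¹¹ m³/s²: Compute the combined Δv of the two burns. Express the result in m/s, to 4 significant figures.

Δv_total ≈ 285.9 m/s

r₁ = 731.0 + 250.2 = 981.20 km = 9.8120×10⁵ m.
r₂ = 731.0 + 4688 = 5419.0 km = 5.4190×10⁶ m.
Transfer ellipse a_t = (r₁ + r₂)/2 = 3.200×10⁶ m.
At r₁: circular v_c1 = √(μ/r₁) = 582.0 m/s; transfer-periapsis v_p = √[μ(2/r₁ − 1/a_t)] = 757.4 m/s.
Δv₁ = v_p − v_c1 = 175.4 m/s.
At r₂: circular v_c2 = √(μ/r₂) = 247.7 m/s; transfer-apoapsis v_a = √[μ(2/r₂ − 1/a_t)] = 137.1 m/s.
Δv₂ = v_c2 − v_a = 110.5 m/s.
Total Δv = Δv₁ + Δv₂ = 285.9 m/s.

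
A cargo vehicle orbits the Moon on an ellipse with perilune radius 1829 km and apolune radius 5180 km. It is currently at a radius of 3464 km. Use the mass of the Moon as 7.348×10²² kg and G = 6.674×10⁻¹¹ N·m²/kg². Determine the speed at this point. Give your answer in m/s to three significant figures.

μ = GM = 6.674×10⁻¹¹ × 7.348×10²² = 4.904×10¹² m³/s².
Semi-major axis a = (r_p + r_a)/2 = 3504.5 km = 3.504×10⁶ m.
Vis-viva: v² = μ(2/r − 1/a) = 4.904×10¹² × (5.774×10⁻⁷ − 2.853×10⁻⁷) = 1.432×10⁶ m²/s².
v = 1197 m/s.

v ≈ 1200 m/s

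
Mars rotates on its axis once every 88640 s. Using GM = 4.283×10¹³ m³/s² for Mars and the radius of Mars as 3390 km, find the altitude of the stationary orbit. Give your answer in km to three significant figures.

A synchronous orbit has period T, so by Kepler's third law a = (μT²/4π²)^(1/3).
μT²/4π² = 4.283×10¹³ × (8.864×10⁴)² / 39.48 = 8.524×10²¹ m³.
a = 2.043×10⁷ m = 20428 km.
Altitude h = a − R = 20428 − 3390 = 17038 km.

h_sync ≈ 17000 km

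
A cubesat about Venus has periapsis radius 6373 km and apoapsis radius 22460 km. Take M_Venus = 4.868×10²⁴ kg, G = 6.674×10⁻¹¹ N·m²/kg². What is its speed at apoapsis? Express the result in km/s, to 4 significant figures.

v ≈ 2.529 km/s

μ = GM = 6.674×10⁻¹¹ × 4.868×10²⁴ = 3.249×10¹⁴ m³/s².
Semi-major axis a = (r_p + r_a)/2 = 14416 km = 1.442×10⁷ m.
Vis-viva: v² = μ(2/r − 1/a) = 3.249×10¹⁴ × (8.905×10⁻⁸ − 6.936×10⁻⁸) = 6.395×10⁶ m²/s².
v = 2529 m/s = 2.529 km/s.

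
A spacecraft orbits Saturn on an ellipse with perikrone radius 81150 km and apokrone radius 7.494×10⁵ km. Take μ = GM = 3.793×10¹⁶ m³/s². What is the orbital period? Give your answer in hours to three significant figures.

T ≈ 75.8 hours

Semi-major axis a = (r_p + r_a)/2 = (81150 + 7.4940×10⁵)/2 = 4.1528×10⁵ km = 4.153×10⁸ m.
By Kepler's third law T = 2π√(a³/μ) = 2π × 4.345×10⁴ = 2.730×10⁵ s.
= 75.84 hours.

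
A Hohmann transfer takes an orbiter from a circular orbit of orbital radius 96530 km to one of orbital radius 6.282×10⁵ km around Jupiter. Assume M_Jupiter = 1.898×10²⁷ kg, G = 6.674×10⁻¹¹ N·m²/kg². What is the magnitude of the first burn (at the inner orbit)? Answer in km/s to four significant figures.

μ = GM = 6.674×10⁻¹¹ × 1.898×10²⁷ = 1.267×10¹⁷ m³/s².
r₁ = 96530 km = 9.653×10⁷ m.
r₂ = 6.282×10⁵ km = 6.282×10⁸ m.
Transfer ellipse a_t = (r₁ + r₂)/2 = 3.624×10⁸ m.
At r₁: circular v_c1 = √(μ/r₁) = 36230 m/s; transfer-perijove v_p = √[μ(2/r₁ − 1/a_t)] = 47700 m/s.
Δv₁ = v_p − v_c1 = 11470 m/s.
= 11.47 km/s.

Δv ≈ 11.47 km/s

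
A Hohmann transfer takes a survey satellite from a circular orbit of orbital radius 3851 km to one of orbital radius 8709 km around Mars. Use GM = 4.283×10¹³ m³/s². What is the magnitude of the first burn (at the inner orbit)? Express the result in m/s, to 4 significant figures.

r₁ = 3851 km = 3.851×10⁶ m.
r₂ = 8709 km = 8.709×10⁶ m.
Transfer ellipse a_t = (r₁ + r₂)/2 = 6.280×10⁶ m.
At r₁: circular v_c1 = √(μ/r₁) = 3335 m/s; transfer-periapsis v_p = √[μ(2/r₁ − 1/a_t)] = 3927 m/s.
Δv₁ = v_p − v_c1 = 592.3 m/s.

Δv ≈ 592.3 m/s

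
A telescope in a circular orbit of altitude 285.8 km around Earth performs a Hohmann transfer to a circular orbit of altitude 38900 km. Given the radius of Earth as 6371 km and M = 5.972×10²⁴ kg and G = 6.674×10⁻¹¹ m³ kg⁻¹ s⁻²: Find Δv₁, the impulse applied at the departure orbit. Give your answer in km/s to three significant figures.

Δv ≈ 2.48 km/s

μ = GM = 6.674×10⁻¹¹ × 5.972×10²⁴ = 3.986×10¹⁴ m³/s².
r₁ = 6371 + 285.8 = 6656.8 km = 6.6568×10⁶ m.
r₂ = 6371 + 38900 = 45271 km = 4.5271×10⁷ m.
Transfer ellipse a_t = (r₁ + r₂)/2 = 2.596×10⁷ m.
At r₁: circular v_c1 = √(μ/r₁) = 7738 m/s; transfer-perigee v_p = √[μ(2/r₁ − 1/a_t)] = 10220 m/s.
Δv₁ = v_p − v_c1 = 2480 m/s.
= 2.480 km/s.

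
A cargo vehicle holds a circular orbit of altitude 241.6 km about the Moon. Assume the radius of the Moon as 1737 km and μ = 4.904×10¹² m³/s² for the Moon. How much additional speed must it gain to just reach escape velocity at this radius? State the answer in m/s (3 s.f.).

Δv ≈ 652 m/s

r = 1737 + 241.6 = 1978.6 km = 1.9786×10⁶ m.
Circular speed v_c = √(μ/r) = 1574 m/s.
Escape speed v_esc = √(2μ/r) = √2 × v_c = 2226 m/s.
Δv = v_esc − v_c = 652.1 m/s.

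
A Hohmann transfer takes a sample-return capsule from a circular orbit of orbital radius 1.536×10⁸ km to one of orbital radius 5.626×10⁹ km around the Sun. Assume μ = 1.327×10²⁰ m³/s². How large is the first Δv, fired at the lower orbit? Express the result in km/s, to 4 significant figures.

r₁ = 1.536×10⁸ km = 1.536×10¹¹ m.
r₂ = 5.626×10⁹ km = 5.626×10¹² m.
Transfer ellipse a_t = (r₁ + r₂)/2 = 2.890×10¹² m.
At r₁: circular v_c1 = √(μ/r₁) = 29390 m/s; transfer-perihelion v_p = √[μ(2/r₁ − 1/a_t)] = 41010 m/s.
Δv₁ = v_p − v_c1 = 11620 m/s.
= 11.62 km/s.

Δv ≈ 11.62 km/s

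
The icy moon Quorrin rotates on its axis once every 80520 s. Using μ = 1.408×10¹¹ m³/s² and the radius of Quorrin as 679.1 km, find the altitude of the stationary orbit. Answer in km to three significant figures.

h_sync ≈ 2170 km

A synchronous orbit has period T, so by Kepler's third law a = (μT²/4π²)^(1/3).
μT²/4π² = 1.408×10¹¹ × (8.052×10⁴)² / 39.48 = 2.312×10¹⁹ m³.
a = 2.849×10⁶ m = 2848.9 km.
Altitude h = a − R = 2848.9 − 679.1 = 2169.8 km.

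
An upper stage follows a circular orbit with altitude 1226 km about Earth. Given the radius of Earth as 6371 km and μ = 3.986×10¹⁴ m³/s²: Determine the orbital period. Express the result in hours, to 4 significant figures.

T ≈ 1.831 hours

r = 6371 + 1226 = 7597.0 km = 7.5970×10⁶ m.
Kepler's third law: T = 2π√(r³/μ) = 2π√((7.597×10⁶)³ / 3.986×10¹⁴).
r³/μ = 1.100×10⁶ s², so T = 2π × 1.049×10³ = 6.590×10³ s.
Converting: 6.590×10³ s ÷ 3600 = 1.831 hours.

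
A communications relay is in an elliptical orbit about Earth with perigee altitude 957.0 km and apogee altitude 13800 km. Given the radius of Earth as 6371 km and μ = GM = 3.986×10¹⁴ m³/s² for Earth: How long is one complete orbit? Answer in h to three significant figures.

T ≈ 4.46 h

r_p = 6371 + 957.0 = 7328.0 km = 7.3280×10⁶ m.
r_a = 6371 + 13800 = 20171 km = 2.0171×10⁷ m.
Semi-major axis a = (r_p + r_a)/2 = (7328.0 + 20171)/2 = 13750 km = 1.375×10⁷ m.
By Kepler's third law T = 2π√(a³/μ) = 2π × 2.554×10³ = 1.605×10⁴ s.
= 4.457 h.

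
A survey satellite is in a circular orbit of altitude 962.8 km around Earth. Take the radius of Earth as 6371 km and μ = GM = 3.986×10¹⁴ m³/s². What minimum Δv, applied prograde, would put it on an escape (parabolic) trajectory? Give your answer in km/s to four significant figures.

r = 6371 + 962.8 = 7333.8 km = 7.3338×10⁶ m.
Circular speed v_c = √(μ/r) = 7372 m/s.
Escape speed v_esc = √(2μ/r) = √2 × v_c = 10430 m/s.
Δv = v_esc − v_c = 3054 m/s = 3.054 km/s.

Δv ≈ 3.054 km/s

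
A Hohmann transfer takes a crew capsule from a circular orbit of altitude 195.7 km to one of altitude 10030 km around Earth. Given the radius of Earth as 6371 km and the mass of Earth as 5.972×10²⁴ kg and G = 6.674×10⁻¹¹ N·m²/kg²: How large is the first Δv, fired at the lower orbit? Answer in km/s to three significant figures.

Δv ≈ 1.52 km/s

μ = GM = 6.674×10⁻¹¹ × 5.972×10²⁴ = 3.986×10¹⁴ m³/s².
r₁ = 6371 + 195.7 = 6566.7 km = 6.5667×10⁶ m.
r₂ = 6371 + 10030 = 16401 km = 1.6401×10⁷ m.
Transfer ellipse a_t = (r₁ + r₂)/2 = 1.148×10⁷ m.
At r₁: circular v_c1 = √(μ/r₁) = 7791 m/s; transfer-perigee v_p = √[μ(2/r₁ − 1/a_t)] = 9310 m/s.
Δv₁ = v_p − v_c1 = 1520 m/s.
= 1.520 km/s.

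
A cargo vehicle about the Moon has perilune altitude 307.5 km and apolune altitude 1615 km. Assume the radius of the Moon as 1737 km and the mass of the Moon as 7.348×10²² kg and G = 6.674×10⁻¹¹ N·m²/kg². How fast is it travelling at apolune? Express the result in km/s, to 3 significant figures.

μ = GM = 6.674×10⁻¹¹ × 7.348×10²² = 4.904×10¹² m³/s².
r_p = 1737 + 307.5 = 2044.5 km = 2.0445×10⁶ m.
r_a = 1737 + 1615 = 3352.0 km = 3.3520×10⁶ m.
Semi-major axis a = (r_p + r_a)/2 = 2698.2 km = 2.698×10⁶ m.
Vis-viva: v² = μ(2/r − 1/a) = 4.904×10¹² × (5.967×10⁻⁷ − 3.706×10⁻⁷) = 1.109×10⁶ m²/s².
v = 1053 m/s = 1.053 km/s.

v ≈ 1.05 km/s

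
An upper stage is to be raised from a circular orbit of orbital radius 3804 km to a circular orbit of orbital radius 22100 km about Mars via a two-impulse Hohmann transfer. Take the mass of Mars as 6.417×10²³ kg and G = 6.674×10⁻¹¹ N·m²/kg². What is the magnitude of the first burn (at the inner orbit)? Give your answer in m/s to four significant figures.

Δv ≈ 1028 m/s

μ = GM = 6.674×10⁻¹¹ × 6.417×10²³ = 4.283×10¹³ m³/s².
r₁ = 3804 km = 3.804×10⁶ m.
r₂ = 22100 km = 2.210×10⁷ m.
Transfer ellipse a_t = (r₁ + r₂)/2 = 1.295×10⁷ m.
At r₁: circular v_c1 = √(μ/r₁) = 3355 m/s; transfer-periapsis v_p = √[μ(2/r₁ − 1/a_t)] = 4383 m/s.
Δv₁ = v_p − v_c1 = 1028 m/s.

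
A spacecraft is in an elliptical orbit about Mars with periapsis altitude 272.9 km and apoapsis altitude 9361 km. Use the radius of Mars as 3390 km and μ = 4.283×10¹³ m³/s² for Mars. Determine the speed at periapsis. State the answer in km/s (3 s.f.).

v ≈ 4.26 km/s

r_p = 3390 + 272.9 = 3662.9 km = 3.6629×10⁶ m.
r_a = 3390 + 9361 = 12751 km = 1.2751×10⁷ m.
Semi-major axis a = (r_p + r_a)/2 = 8207.0 km = 8.207×10⁶ m.
Vis-viva: v² = μ(2/r − 1/a) = 4.283×10¹³ × (5.460×10⁻⁷ − 1.218×10⁻⁷) = 1.817×10⁷ m²/s².
v = 4262 m/s = 4.262 km/s.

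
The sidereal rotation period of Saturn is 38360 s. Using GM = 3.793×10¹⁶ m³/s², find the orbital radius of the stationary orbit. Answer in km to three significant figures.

r_sync ≈ 1.12×10⁵ km

A synchronous orbit has period T, so by Kepler's third law a = (μT²/4π²)^(1/3).
μT²/4π² = 3.793×10¹⁶ × (3.836×10⁴)² / 39.48 = 1.414×10²⁴ m³.
a = 1.122×10⁸ m = 1.1223×10⁵ km.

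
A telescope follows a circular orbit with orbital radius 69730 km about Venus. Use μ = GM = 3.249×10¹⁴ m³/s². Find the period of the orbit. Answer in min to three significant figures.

r = 69730 km = 6.973×10⁷ m.
Kepler's third law: T = 2π√(r³/μ) = 2π√((6.973×10⁷)³ / 3.249×10¹⁴).
r³/μ = 1.044×10⁹ s², so T = 2π × 3.230×10⁴ = 2.030×10⁵ s.
Converting: 2.030×10⁵ s ÷ 60.00 = 3383 min.

T ≈ 3380 min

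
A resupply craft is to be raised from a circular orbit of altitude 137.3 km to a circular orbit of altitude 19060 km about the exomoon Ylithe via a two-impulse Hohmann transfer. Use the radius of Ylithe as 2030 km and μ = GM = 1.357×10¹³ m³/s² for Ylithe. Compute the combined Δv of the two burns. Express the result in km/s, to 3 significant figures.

Δv_total ≈ 1.32 km/s

r₁ = 2030 + 137.3 = 2167.3 km = 2.1673×10⁶ m.
r₂ = 2030 + 19060 = 21090 km = 2.1090×10⁷ m.
Transfer ellipse a_t = (r₁ + r₂)/2 = 1.163×10⁷ m.
At r₁: circular v_c1 = √(μ/r₁) = 2502 m/s; transfer-periapsis v_p = √[μ(2/r₁ − 1/a_t)] = 3370 m/s.
Δv₁ = v_p − v_c1 = 867.6 m/s.
At r₂: circular v_c2 = √(μ/r₂) = 802.1 m/s; transfer-apoapsis v_a = √[μ(2/r₂ − 1/a_t)] = 346.3 m/s.
Δv₂ = v_c2 − v_a = 455.8 m/s.
Total Δv = Δv₁ + Δv₂ = 1323 m/s = 1.323 km/s.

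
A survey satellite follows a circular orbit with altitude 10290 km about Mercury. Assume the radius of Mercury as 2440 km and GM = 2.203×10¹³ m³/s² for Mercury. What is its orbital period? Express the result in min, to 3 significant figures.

r = 2440 + 10290 = 12730 km = 1.2730×10⁷ m.
Kepler's third law: T = 2π√(r³/μ) = 2π√((1.273×10⁷)³ / 2.203×10¹³).
r³/μ = 9.364×10⁷ s², so T = 2π × 9.677×10³ = 6.080×10⁴ s.
Converting: 6.080×10⁴ s ÷ 60.00 = 1013 min.

T ≈ 1010 min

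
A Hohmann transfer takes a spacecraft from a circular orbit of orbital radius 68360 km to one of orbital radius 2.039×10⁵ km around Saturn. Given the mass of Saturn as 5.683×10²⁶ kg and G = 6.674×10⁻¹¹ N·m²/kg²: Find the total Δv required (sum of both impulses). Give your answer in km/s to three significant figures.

μ = GM = 6.674×10⁻¹¹ × 5.683×10²⁶ = 3.793×10¹⁶ m³/s².
r₁ = 68360 km = 6.836×10⁷ m.
r₂ = 2.039×10⁵ km = 2.039×10⁸ m.
Transfer ellipse a_t = (r₁ + r₂)/2 = 1.361×10⁸ m.
At r₁: circular v_c1 = √(μ/r₁) = 23550 m/s; transfer-perikrone v_p = √[μ(2/r₁ − 1/a_t)] = 28830 m/s.
Δv₁ = v_p − v_c1 = 5273 m/s.
At r₂: circular v_c2 = √(μ/r₂) = 13640 m/s; transfer-apokrone v_a = √[μ(2/r₂ − 1/a_t)] = 9665 m/s.
Δv₂ = v_c2 − v_a = 3974 m/s.
Total Δv = Δv₁ + Δv₂ = 9247 m/s = 9.247 km/s.

Δv_total ≈ 9.25 km/s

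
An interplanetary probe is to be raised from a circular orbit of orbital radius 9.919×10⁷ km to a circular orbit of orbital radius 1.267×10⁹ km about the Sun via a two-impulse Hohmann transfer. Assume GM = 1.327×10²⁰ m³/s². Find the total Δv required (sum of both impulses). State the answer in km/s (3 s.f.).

Δv_total ≈ 19.6 km/s

r₁ = 9.919×10⁷ km = 9.919×10¹⁰ m.
r₂ = 1.267×10⁹ km = 1.267×10¹² m.
Transfer ellipse a_t = (r₁ + r₂)/2 = 6.831×10¹¹ m.
At r₁: circular v_c1 = √(μ/r₁) = 36580 m/s; transfer-perihelion v_p = √[μ(2/r₁ − 1/a_t)] = 49810 m/s.
Δv₁ = v_p − v_c1 = 13240 m/s.
At r₂: circular v_c2 = √(μ/r₂) = 10230 m/s; transfer-aphelion v_a = √[μ(2/r₂ − 1/a_t)] = 3900 m/s.
Δv₂ = v_c2 − v_a = 6334 m/s.
Total Δv = Δv₁ + Δv₂ = 19570 m/s = 19.57 km/s.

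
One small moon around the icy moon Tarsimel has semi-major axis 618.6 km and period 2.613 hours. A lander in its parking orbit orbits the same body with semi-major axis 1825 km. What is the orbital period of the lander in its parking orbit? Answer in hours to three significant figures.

T₂ ≈ 13.2 hours

Kepler's third law: T² ∝ a³, so T₂ = T₁ (a₂/a₁)^(3/2).
a₂/a₁ = 2.950, (a₂/a₁)^(3/2) = 5.067.
T₂ = 2.613 × 5.067 = 13.24 hours.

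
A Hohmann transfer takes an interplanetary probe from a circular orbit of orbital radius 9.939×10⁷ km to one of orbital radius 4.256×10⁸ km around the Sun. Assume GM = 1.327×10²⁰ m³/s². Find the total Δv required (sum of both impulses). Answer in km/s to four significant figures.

Δv_total ≈ 16.78 km/s

r₁ = 9.939×10⁷ km = 9.939×10¹⁰ m.
r₂ = 4.256×10⁸ km = 4.256×10¹¹ m.
Transfer ellipse a_t = (r₁ + r₂)/2 = 2.625×10¹¹ m.
At r₁: circular v_c1 = √(μ/r₁) = 36540 m/s; transfer-perihelion v_p = √[μ(2/r₁ − 1/a_t)] = 46530 m/s.
Δv₁ = v_p − v_c1 = 9987 m/s.
At r₂: circular v_c2 = √(μ/r₂) = 17660 m/s; transfer-aphelion v_a = √[μ(2/r₂ − 1/a_t)] = 10870 m/s.
Δv₂ = v_c2 − v_a = 6792 m/s.
Total Δv = Δv₁ + Δv₂ = 16780 m/s = 16.78 km/s.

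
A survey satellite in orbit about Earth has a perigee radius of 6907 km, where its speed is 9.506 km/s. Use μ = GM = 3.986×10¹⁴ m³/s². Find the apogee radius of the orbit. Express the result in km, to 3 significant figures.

apogee radius ≈ 24900 km

r_p = 6.907×10⁶ m.
Specific energy ε = v²/2 − μ/r = -1.253×10⁷ J/kg, so a = −μ/(2ε) = 1.591×10⁷ m.
The apsides satisfy r_p + r_a = 2a, so the apogee radius is 2a − r_p = 2.491×10⁷ m = 24911 km.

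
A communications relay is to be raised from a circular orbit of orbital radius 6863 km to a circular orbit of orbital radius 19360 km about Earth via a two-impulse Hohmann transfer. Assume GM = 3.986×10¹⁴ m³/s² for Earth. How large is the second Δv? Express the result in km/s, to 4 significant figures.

Δv ≈ 1.255 km/s

r₁ = 6863 km = 6.863×10⁶ m.
r₂ = 19360 km = 1.936×10⁷ m.
Transfer ellipse a_t = (r₁ + r₂)/2 = 1.311×10⁷ m.
At r₁: circular v_c1 = √(μ/r₁) = 7621 m/s; transfer-perigee v_p = √[μ(2/r₁ − 1/a_t)] = 9261 m/s.
At r₂: circular v_c2 = √(μ/r₂) = 4537 m/s; transfer-apogee v_a = √[μ(2/r₂ − 1/a_t)] = 3283 m/s.
Δv₂ = v_c2 − v_a = 1255 m/s.
= 1.255 km/s.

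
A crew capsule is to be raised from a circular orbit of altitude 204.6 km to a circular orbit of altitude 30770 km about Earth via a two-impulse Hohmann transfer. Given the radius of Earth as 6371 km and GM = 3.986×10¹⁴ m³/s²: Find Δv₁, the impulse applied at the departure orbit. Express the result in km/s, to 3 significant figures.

r₁ = 6371 + 204.6 = 6575.6 km = 6.5756×10⁶ m.
r₂ = 6371 + 30770 = 37141 km = 3.7141×10⁷ m.
Transfer ellipse a_t = (r₁ + r₂)/2 = 2.186×10⁷ m.
At r₁: circular v_c1 = √(μ/r₁) = 7786 m/s; transfer-perigee v_p = √[μ(2/r₁ − 1/a_t)] = 10150 m/s.
Δv₁ = v_p − v_c1 = 2363 m/s.
= 2.363 km/s.

Δv ≈ 2.36 km/s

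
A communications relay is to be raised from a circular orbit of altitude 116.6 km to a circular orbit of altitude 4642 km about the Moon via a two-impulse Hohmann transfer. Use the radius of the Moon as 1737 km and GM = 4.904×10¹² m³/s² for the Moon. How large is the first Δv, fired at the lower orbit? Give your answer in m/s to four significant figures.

Δv ≈ 398.3 m/s

r₁ = 1737 + 116.6 = 1853.6 km = 1.8536×10⁶ m.
r₂ = 1737 + 4642 = 6379.0 km = 6.3790×10⁶ m.
Transfer ellipse a_t = (r₁ + r₂)/2 = 4.116×10⁶ m.
At r₁: circular v_c1 = √(μ/r₁) = 1627 m/s; transfer-perilune v_p = √[μ(2/r₁ − 1/a_t)] = 2025 m/s.
Δv₁ = v_p − v_c1 = 398.3 m/s.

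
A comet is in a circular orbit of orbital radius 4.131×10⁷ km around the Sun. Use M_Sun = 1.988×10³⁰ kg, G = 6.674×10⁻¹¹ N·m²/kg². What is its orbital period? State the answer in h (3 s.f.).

T ≈ 1270 h

μ = GM = 6.674×10⁻¹¹ × 1.988×10³⁰ = 1.327×10²⁰ m³/s².
r = 4.131×10⁷ km = 4.131×10¹⁰ m.
Kepler's third law: T = 2π√(r³/μ) = 2π√((4.131×10¹⁰)³ / 1.327×10²⁰).
r³/μ = 5.313×10¹¹ s², so T = 2π × 7.289×10⁵ = 4.580×10⁶ s.
Converting: 4.580×10⁶ s ÷ 3600 = 1272 h.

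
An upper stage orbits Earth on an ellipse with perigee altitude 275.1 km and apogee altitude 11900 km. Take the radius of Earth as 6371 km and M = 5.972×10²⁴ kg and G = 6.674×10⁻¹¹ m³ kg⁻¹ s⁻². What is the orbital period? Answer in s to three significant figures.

T ≈ 13800 s

μ = GM = 6.674×10⁻¹¹ × 5.972×10²⁴ = 3.986×10¹⁴ m³/s².
r_p = 6371 + 275.1 = 6646.1 km = 6.6461×10⁶ m.
r_a = 6371 + 11900 = 18271 km = 1.8271×10⁷ m.
Semi-major axis a = (r_p + r_a)/2 = (6646.1 + 18271)/2 = 12459 km = 1.246×10⁷ m.
By Kepler's third law T = 2π√(a³/μ) = 2π × 2.203×10³ = 1.384×10⁴ s.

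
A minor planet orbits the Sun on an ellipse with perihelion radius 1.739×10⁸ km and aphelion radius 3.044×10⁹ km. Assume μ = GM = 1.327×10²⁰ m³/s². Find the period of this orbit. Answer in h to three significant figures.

Semi-major axis a = (r_p + r_a)/2 = (1.7390×10⁸ + 3.0440×10⁹)/2 = 1.6090×10⁹ km = 1.609×10¹² m.
By Kepler's third law T = 2π√(a³/μ) = 2π × 1.772×10⁸ = 1.113×10⁹ s.
= 3.092×10⁵ h.

T ≈ 309000 h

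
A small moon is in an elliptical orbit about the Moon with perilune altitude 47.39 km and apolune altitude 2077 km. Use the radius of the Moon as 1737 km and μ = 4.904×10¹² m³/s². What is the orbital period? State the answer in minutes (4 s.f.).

T ≈ 221.5 minutes

r_p = 1737 + 47.39 = 1784.4 km = 1.7844×10⁶ m.
r_a = 1737 + 2077 = 3814.0 km = 3.8140×10⁶ m.
Semi-major axis a = (r_p + r_a)/2 = (1784.4 + 3814.0)/2 = 2799.2 km = 2.799×10⁶ m.
By Kepler's third law T = 2π√(a³/μ) = 2π × 2.115×10³ = 1.329×10⁴ s.
= 221.5 minutes.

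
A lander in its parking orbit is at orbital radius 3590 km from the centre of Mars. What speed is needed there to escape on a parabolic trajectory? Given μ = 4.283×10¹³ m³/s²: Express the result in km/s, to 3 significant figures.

v_esc ≈ 4.88 km/s

r = 3590 km = 3.590×10⁶ m.
Escape speed v_esc = √(2μ/r) = √(2 × 4.283×10¹³ / 3.590×10⁶) = √(2.386×10⁷) = 4885 m/s.
= 4.885 km/s.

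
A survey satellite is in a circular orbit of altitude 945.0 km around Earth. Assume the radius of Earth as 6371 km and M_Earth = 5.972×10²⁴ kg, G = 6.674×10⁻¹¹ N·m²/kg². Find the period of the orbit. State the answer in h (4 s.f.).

μ = GM = 6.674×10⁻¹¹ × 5.972×10²⁴ = 3.986×10¹⁴ m³/s².
r = 6371 + 945.0 = 7316.0 km = 7.3160×10⁶ m.
Kepler's third law: T = 2π√(r³/μ) = 2π√((7.316×10⁶)³ / 3.986×10¹⁴).
r³/μ = 9.825×10⁵ s², so T = 2π × 9.912×10² = 6.228×10³ s.
Converting: 6.228×10³ s ÷ 3600 = 1.730 h.

T ≈ 1.730 h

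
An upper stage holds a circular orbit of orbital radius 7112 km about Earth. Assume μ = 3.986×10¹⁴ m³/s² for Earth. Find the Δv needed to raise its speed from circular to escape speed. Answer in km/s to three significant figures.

r = 7112 km = 7.112×10⁶ m.
Circular speed v_c = √(μ/r) = 7486 m/s.
Escape speed v_esc = √(2μ/r) = √2 × v_c = 10590 m/s.
Δv = v_esc − v_c = 3101 m/s = 3.101 km/s.

Δv ≈ 3.10 km/s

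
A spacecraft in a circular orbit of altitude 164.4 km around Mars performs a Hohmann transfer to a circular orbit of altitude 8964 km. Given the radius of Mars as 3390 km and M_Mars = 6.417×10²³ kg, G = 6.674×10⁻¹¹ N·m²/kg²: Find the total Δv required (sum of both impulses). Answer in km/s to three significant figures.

Δv_total ≈ 1.47 km/s

μ = GM = 6.674×10⁻¹¹ × 6.417×10²³ = 4.283×10¹³ m³/s².
r₁ = 3390 + 164.4 = 3554.4 km = 3.5544×10⁶ m.
r₂ = 3390 + 8964 = 12354 km = 1.2354×10⁷ m.
Transfer ellipse a_t = (r₁ + r₂)/2 = 7.954×10⁶ m.
At r₁: circular v_c1 = √(μ/r₁) = 3471 m/s; transfer-periapsis v_p = √[μ(2/r₁ − 1/a_t)] = 4326 m/s.
Δv₁ = v_p − v_c1 = 854.8 m/s.
At r₂: circular v_c2 = √(μ/r₂) = 1862 m/s; transfer-apoapsis v_a = √[μ(2/r₂ − 1/a_t)] = 1245 m/s.
Δv₂ = v_c2 − v_a = 617.3 m/s.
Total Δv = Δv₁ + Δv₂ = 1472 m/s = 1.472 km/s.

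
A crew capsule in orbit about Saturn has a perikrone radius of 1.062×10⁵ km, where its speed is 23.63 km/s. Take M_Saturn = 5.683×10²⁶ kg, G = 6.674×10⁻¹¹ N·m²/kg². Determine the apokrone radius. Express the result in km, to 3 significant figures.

apokrone radius ≈ 3.80×10⁵ km

μ = GM = 6.674×10⁻¹¹ × 5.683×10²⁶ = 3.793×10¹⁶ m³/s².
r_p = 1.062×10⁸ m.
Specific energy ε = v²/2 − μ/r = -7.795×10⁷ J/kg, so a = −μ/(2ε) = 2.433×10⁸ m.
The apsides satisfy r_p + r_a = 2a, so the apokrone radius is 2a − r_p = 3.804×10⁸ m = 3.8036×10⁵ km.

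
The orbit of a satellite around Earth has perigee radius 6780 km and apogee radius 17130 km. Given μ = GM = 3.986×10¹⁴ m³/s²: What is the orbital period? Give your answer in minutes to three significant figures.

T ≈ 217 minutes

Semi-major axis a = (r_p + r_a)/2 = (6780.0 + 17130)/2 = 11955 km = 1.196×10⁷ m.
By Kepler's third law T = 2π√(a³/μ) = 2π × 2.070×10³ = 1.301×10⁴ s.
= 216.8 minutes.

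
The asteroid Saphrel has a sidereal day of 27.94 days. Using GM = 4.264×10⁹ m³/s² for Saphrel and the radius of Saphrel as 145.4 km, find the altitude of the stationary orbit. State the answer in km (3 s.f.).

h_sync ≈ 8420 km

T = 27.94 days = 2.414×10⁶ s.
A synchronous orbit has period T, so by Kepler's third law a = (μT²/4π²)^(1/3).
μT²/4π² = 4.264×10⁹ × (2.414×10⁶)² / 39.48 = 6.294×10²⁰ m³.
a = 8.570×10⁶ m = 8570.0 km.
Altitude h = a − R = 8570.0 − 145.4 = 8424.6 km.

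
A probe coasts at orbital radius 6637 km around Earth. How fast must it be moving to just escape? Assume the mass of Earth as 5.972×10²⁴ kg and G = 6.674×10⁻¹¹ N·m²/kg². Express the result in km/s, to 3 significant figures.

v_esc ≈ 11.0 km/s

μ = GM = 6.674×10⁻¹¹ × 5.972×10²⁴ = 3.986×10¹⁴ m³/s².
r = 6637 km = 6.637×10⁶ m.
Escape speed v_esc = √(2μ/r) = √(2 × 3.986×10¹⁴ / 6.637×10⁶) = √(1.201×10⁸) = 10960 m/s.
= 10.96 km/s.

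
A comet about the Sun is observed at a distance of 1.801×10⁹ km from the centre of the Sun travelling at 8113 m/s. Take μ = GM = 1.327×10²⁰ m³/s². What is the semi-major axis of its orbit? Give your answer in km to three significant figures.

r = 1.801×10¹² m.
Specific orbital energy ε = v²/2 − μ/r = (8113)²/2 − 1.327×10²⁰/1.801×10¹² = -4.077×10⁷ J/kg.
Since ε = −μ/(2a), a = −μ/(2ε) = 1.627×10¹² m = 1.6274×10⁹ km.

a ≈ 1.63×10⁹ km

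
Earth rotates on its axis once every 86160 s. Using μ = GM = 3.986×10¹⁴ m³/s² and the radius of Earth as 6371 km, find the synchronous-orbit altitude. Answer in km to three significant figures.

A synchronous orbit has period T, so by Kepler's third law a = (μT²/4π²)^(1/3).
μT²/4π² = 3.986×10¹⁴ × (8.616×10⁴)² / 39.48 = 7.495×10²² m³.
a = 4.216×10⁷ m = 42163 km.
Altitude h = a − R = 42163 − 6371 = 35792 km.

h_sync ≈ 35800 km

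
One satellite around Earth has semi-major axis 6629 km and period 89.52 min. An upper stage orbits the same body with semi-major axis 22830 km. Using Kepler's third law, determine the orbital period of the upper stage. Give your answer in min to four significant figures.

Kepler's third law: T² ∝ a³, so T₂ = T₁ (a₂/a₁)^(3/2).
a₂/a₁ = 3.444, (a₂/a₁)^(3/2) = 6.391.
T₂ = 89.52 × 6.391 = 572.1 min.

T₂ ≈ 572.1 min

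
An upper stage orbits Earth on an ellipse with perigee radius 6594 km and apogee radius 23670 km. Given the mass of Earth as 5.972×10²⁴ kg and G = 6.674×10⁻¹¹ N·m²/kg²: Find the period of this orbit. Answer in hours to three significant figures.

T ≈ 5.15 hours

μ = GM = 6.674×10⁻¹¹ × 5.972×10²⁴ = 3.986×10¹⁴ m³/s².
Semi-major axis a = (r_p + r_a)/2 = (6594.0 + 23670)/2 = 15132 km = 1.513×10⁷ m.
By Kepler's third law T = 2π√(a³/μ) = 2π × 2.948×10³ = 1.853×10⁴ s.
= 5.146 hours.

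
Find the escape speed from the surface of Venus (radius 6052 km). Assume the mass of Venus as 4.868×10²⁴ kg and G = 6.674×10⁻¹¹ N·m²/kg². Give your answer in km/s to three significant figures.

μ = GM = 6.674×10⁻¹¹ × 4.868×10²⁴ = 3.249×10¹⁴ m³/s².
r = R = 6.052×10⁶ m.
Escape speed v_esc = √(2μ/r) = √(2 × 3.249×10¹⁴ / 6.052×10⁶) = √(1.074×10⁸) = 10360 m/s.
= 10.36 km/s.

v_esc ≈ 10.4 km/s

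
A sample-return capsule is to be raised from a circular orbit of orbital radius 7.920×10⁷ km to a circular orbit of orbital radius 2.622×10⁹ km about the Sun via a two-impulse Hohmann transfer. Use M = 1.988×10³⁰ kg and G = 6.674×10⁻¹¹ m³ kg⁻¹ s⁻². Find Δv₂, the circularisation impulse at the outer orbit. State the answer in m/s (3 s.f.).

μ = GM = 6.674×10⁻¹¹ × 1.988×10³⁰ = 1.327×10²⁰ m³/s².
r₁ = 7.920×10⁷ km = 7.920×10¹⁰ m.
r₂ = 2.622×10⁹ km = 2.622×10¹² m.
Transfer ellipse a_t = (r₁ + r₂)/2 = 1.351×10¹² m.
At r₁: circular v_c1 = √(μ/r₁) = 40930 m/s; transfer-perihelion v_p = √[μ(2/r₁ − 1/a_t)] = 57030 m/s.
At r₂: circular v_c2 = √(μ/r₂) = 7114 m/s; transfer-aphelion v_a = √[μ(2/r₂ − 1/a_t)] = 1723 m/s.
Δv₂ = v_c2 − v_a = 5391 m/s.

Δv ≈ 5390 m/s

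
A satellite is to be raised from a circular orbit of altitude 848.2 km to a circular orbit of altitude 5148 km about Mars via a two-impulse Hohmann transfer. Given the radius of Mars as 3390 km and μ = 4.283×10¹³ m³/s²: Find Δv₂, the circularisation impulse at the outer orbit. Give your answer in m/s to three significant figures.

r₁ = 3390 + 848.2 = 4238.2 km = 4.2382×10⁶ m.
r₂ = 3390 + 5148 = 8538.0 km = 8.5380×10⁶ m.
Transfer ellipse a_t = (r₁ + r₂)/2 = 6.388×10⁶ m.
At r₁: circular v_c1 = √(μ/r₁) = 3179 m/s; transfer-periapsis v_p = √[μ(2/r₁ − 1/a_t)] = 3675 m/s.
At r₂: circular v_c2 = √(μ/r₂) = 2240 m/s; transfer-apoapsis v_a = √[μ(2/r₂ − 1/a_t)] = 1824 m/s.
Δv₂ = v_c2 − v_a = 415.4 m/s.

Δv ≈ 415 m/s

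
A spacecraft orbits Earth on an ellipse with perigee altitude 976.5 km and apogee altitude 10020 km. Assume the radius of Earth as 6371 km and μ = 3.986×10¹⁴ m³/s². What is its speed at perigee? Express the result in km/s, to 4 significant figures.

v ≈ 8.655 km/s

r_p = 6371 + 976.5 = 7347.5 km = 7.3475×10⁶ m.
r_a = 6371 + 10020 = 16391 km = 1.6391×10⁷ m.
Semi-major axis a = (r_p + r_a)/2 = 11869 km = 1.187×10⁷ m.
Vis-viva: v² = μ(2/r − 1/a) = 3.986×10¹⁴ × (2.722×10⁻⁷ − 8.425×10⁻⁸) = 7.492×10⁷ m²/s².
v = 8655 m/s = 8.655 km/s.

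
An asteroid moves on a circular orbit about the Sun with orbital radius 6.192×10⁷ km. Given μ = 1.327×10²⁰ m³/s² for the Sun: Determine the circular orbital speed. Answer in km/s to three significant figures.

r = 6.192×10⁷ km = 6.192×10¹⁰ m.
For a circular orbit v = √(μ/r) = √(1.327×10²⁰ / 6.192×10¹⁰) = √(2.143×10⁹) = 46290 m/s.
That is 46.29 km/s.

v ≈ 46.3 km/s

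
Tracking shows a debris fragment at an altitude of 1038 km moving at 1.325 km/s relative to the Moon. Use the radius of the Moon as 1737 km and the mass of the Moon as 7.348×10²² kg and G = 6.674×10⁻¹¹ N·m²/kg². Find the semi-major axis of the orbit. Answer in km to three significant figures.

a ≈ 2760 km

μ = GM = 6.674×10⁻¹¹ × 7.348×10²² = 4.904×10¹² m³/s².
r = 1737 + 1038 = 2775.0 km = 2.775×10⁶ m.
Vis-viva rearranged: 1/a = 2/r − v²/μ = 7.207×10⁻⁷ − 3.580×10⁻⁷ = 3.627×10⁻⁷ m⁻¹.
a = 2.757×10⁶ m = 2756.9 km.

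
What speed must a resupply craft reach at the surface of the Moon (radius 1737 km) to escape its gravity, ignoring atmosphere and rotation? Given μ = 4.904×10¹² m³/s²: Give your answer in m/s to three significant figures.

r = R = 1.737×10⁶ m.
Escape speed v_esc = √(2μ/r) = √(2 × 4.904×10¹² / 1.737×10⁶) = √(5.647×10⁶) = 2376 m/s.

v_esc ≈ 2380 m/s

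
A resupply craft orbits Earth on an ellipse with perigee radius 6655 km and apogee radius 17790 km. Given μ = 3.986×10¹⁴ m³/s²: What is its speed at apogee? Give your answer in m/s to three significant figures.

Semi-major axis a = (r_p + r_a)/2 = 12222 km = 1.222×10⁷ m.
Vis-viva: v² = μ(2/r − 1/a) = 3.986×10¹⁴ × (1.124×10⁻⁷ − 8.182×10⁻⁸) = 1.220×10⁷ m²/s².
v = 3493 m/s.

v ≈ 3490 m/s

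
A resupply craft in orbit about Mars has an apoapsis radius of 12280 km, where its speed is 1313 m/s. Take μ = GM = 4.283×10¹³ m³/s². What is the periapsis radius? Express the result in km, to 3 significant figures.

r_a = 1.228×10⁷ m.
Specific energy ε = v²/2 − μ/r = -2.626×10⁶ J/kg, so a = −μ/(2ε) = 8.156×10⁶ m.
The apsides satisfy r_p + r_a = 2a, so the periapsis radius is 2a − r_a = 4.031×10⁶ m = 4031.2 km.

periapsis radius ≈ 4030 km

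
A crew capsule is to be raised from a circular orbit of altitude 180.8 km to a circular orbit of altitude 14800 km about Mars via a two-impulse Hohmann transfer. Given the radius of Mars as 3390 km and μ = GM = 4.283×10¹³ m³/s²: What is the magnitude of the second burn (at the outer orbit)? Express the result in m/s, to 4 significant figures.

r₁ = 3390 + 180.8 = 3570.8 km = 3.5708×10⁶ m.
r₂ = 3390 + 14800 = 18190 km = 1.8190×10⁷ m.
Transfer ellipse a_t = (r₁ + r₂)/2 = 1.088×10⁷ m.
At r₁: circular v_c1 = √(μ/r₁) = 3463 m/s; transfer-periapsis v_p = √[μ(2/r₁ − 1/a_t)] = 4478 m/s.
At r₂: circular v_c2 = √(μ/r₂) = 1534 m/s; transfer-apoapsis v_a = √[μ(2/r₂ − 1/a_t)] = 879.1 m/s.
Δv₂ = v_c2 − v_a = 655.4 m/s.

Δv ≈ 655.4 m/s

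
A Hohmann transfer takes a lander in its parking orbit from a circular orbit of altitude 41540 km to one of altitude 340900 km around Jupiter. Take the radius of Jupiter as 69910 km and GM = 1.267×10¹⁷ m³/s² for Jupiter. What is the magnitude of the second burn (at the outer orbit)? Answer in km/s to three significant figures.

r₁ = 69910 + 41540 = 111450 km = 1.1145×10⁸ m.
r₂ = 69910 + 340900 = 410810 km = 4.1081×10⁸ m.
Transfer ellipse a_t = (r₁ + r₂)/2 = 2.611×10⁸ m.
At r₁: circular v_c1 = √(μ/r₁) = 33720 m/s; transfer-perijove v_p = √[μ(2/r₁ − 1/a_t)] = 42290 m/s.
At r₂: circular v_c2 = √(μ/r₂) = 17560 m/s; transfer-apojove v_a = √[μ(2/r₂ − 1/a_t)] = 11470 m/s.
Δv₂ = v_c2 − v_a = 6089 m/s.
= 6.089 km/s.

Δv ≈ 6.09 km/s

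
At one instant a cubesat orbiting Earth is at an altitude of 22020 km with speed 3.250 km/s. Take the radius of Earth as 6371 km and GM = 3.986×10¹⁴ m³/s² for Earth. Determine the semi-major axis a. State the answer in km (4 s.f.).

a ≈ 22760 km

r = 6371 + 22020 = 28391 km = 2.839×10⁷ m.
Vis-viva rearranged: 1/a = 2/r − v²/μ = 7.044×10⁻⁸ − 2.650×10⁻⁸ = 4.395×10⁻⁸ m⁻¹.
a = 2.276×10⁷ m = 22755 km.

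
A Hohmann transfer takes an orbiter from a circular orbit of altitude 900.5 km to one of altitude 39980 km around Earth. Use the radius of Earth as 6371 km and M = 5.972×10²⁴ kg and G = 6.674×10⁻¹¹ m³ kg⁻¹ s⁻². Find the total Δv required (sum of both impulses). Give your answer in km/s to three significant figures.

Δv_total ≈ 3.74 km/s

μ = GM = 6.674×10⁻¹¹ × 5.972×10²⁴ = 3.986×10¹⁴ m³/s².
r₁ = 6371 + 900.5 = 7271.5 km = 7.2715×10⁶ m.
r₂ = 6371 + 39980 = 46351 km = 4.6351×10⁷ m.
Transfer ellipse a_t = (r₁ + r₂)/2 = 2.681×10⁷ m.
At r₁: circular v_c1 = √(μ/r₁) = 7404 m/s; transfer-perigee v_p = √[μ(2/r₁ − 1/a_t)] = 9734 m/s.
Δv₁ = v_p − v_c1 = 2331 m/s.
At r₂: circular v_c2 = √(μ/r₂) = 2932 m/s; transfer-apogee v_a = √[μ(2/r₂ − 1/a_t)] = 1527 m/s.
Δv₂ = v_c2 − v_a = 1405 m/s.
Total Δv = Δv₁ + Δv₂ = 3736 m/s = 3.736 km/s.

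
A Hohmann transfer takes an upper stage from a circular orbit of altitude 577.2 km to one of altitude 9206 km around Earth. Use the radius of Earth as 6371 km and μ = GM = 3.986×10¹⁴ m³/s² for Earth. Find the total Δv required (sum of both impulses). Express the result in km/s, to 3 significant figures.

Δv_total ≈ 2.42 km/s

r₁ = 6371 + 577.2 = 6948.2 km = 6.9482×10⁶ m.
r₂ = 6371 + 9206 = 15577 km = 1.5577×10⁷ m.
Transfer ellipse a_t = (r₁ + r₂)/2 = 1.126×10⁷ m.
At r₁: circular v_c1 = √(μ/r₁) = 7574 m/s; transfer-perigee v_p = √[μ(2/r₁ − 1/a_t)] = 8907 m/s.
Δv₁ = v_p − v_c1 = 1333 m/s.
At r₂: circular v_c2 = √(μ/r₂) = 5059 m/s; transfer-apogee v_a = √[μ(2/r₂ − 1/a_t)] = 3973 m/s.
Δv₂ = v_c2 − v_a = 1085 m/s.
Total Δv = Δv₁ + Δv₂ = 2419 m/s = 2.419 km/s.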